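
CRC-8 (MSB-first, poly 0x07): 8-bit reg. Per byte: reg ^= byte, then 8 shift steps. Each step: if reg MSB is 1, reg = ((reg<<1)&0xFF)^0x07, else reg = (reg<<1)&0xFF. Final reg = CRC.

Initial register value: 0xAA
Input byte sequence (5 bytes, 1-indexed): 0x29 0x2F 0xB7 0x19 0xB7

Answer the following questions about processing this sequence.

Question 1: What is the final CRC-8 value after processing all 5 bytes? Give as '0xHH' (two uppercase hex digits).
After byte 1 (0x29): reg=0x80
After byte 2 (0x2F): reg=0x44
After byte 3 (0xB7): reg=0xD7
After byte 4 (0x19): reg=0x64
After byte 5 (0xB7): reg=0x37

Answer: 0x37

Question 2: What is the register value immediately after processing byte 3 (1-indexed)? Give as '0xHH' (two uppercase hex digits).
Answer: 0xD7

Derivation:
After byte 1 (0x29): reg=0x80
After byte 2 (0x2F): reg=0x44
After byte 3 (0xB7): reg=0xD7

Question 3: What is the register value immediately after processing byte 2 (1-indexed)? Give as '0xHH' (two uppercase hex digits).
After byte 1 (0x29): reg=0x80
After byte 2 (0x2F): reg=0x44

Answer: 0x44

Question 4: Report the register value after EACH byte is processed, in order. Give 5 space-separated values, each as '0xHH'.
0x80 0x44 0xD7 0x64 0x37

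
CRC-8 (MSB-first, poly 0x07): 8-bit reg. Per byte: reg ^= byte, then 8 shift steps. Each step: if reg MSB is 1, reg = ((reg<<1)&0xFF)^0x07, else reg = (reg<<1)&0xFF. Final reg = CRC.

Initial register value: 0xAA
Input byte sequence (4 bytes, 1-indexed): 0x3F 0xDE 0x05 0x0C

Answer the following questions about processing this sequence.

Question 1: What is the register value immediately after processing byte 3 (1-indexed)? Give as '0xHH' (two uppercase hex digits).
Answer: 0x1E

Derivation:
After byte 1 (0x3F): reg=0xE2
After byte 2 (0xDE): reg=0xB4
After byte 3 (0x05): reg=0x1E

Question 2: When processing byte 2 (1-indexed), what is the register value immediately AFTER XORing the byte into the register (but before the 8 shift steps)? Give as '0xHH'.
Answer: 0x3C

Derivation:
Register before byte 2: 0xE2
Byte 2: 0xDE
0xE2 XOR 0xDE = 0x3C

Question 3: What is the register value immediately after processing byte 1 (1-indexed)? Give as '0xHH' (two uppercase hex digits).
After byte 1 (0x3F): reg=0xE2

Answer: 0xE2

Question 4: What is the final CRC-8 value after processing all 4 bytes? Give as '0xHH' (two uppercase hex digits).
After byte 1 (0x3F): reg=0xE2
After byte 2 (0xDE): reg=0xB4
After byte 3 (0x05): reg=0x1E
After byte 4 (0x0C): reg=0x7E

Answer: 0x7E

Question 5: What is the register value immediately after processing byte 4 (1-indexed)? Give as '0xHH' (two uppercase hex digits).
After byte 1 (0x3F): reg=0xE2
After byte 2 (0xDE): reg=0xB4
After byte 3 (0x05): reg=0x1E
After byte 4 (0x0C): reg=0x7E

Answer: 0x7E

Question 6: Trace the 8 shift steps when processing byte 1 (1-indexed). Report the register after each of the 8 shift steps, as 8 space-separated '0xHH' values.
Register before byte 1: 0xAA
After XOR with byte 0x3F: 0x95

Answer: 0x2D 0x5A 0xB4 0x6F 0xDE 0xBB 0x71 0xE2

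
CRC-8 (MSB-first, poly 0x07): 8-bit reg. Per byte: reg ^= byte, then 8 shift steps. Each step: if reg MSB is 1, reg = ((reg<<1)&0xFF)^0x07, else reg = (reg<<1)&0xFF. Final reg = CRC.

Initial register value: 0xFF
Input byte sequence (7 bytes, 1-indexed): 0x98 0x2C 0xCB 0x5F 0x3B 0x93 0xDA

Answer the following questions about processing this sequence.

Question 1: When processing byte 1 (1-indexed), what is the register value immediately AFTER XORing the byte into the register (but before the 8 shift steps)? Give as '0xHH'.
Answer: 0x67

Derivation:
Register before byte 1: 0xFF
Byte 1: 0x98
0xFF XOR 0x98 = 0x67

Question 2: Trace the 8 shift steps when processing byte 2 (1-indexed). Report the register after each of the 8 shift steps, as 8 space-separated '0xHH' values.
Answer: 0x3C 0x78 0xF0 0xE7 0xC9 0x95 0x2D 0x5A

Derivation:
After byte 1 (0x98): reg=0x32
Register before byte 2: 0x32
After XOR with byte 0x2C: 0x1E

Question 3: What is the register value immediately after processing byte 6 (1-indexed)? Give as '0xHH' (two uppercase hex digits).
After byte 1 (0x98): reg=0x32
After byte 2 (0x2C): reg=0x5A
After byte 3 (0xCB): reg=0xFE
After byte 4 (0x5F): reg=0x6E
After byte 5 (0x3B): reg=0xAC
After byte 6 (0x93): reg=0xBD

Answer: 0xBD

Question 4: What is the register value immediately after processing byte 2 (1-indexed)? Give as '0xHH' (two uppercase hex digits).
After byte 1 (0x98): reg=0x32
After byte 2 (0x2C): reg=0x5A

Answer: 0x5A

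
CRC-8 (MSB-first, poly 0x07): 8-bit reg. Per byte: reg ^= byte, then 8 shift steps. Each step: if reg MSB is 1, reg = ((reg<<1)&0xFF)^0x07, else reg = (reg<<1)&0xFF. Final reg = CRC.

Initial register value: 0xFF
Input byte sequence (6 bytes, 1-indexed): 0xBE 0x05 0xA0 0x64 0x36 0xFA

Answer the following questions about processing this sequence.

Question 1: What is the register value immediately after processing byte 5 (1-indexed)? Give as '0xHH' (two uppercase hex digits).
After byte 1 (0xBE): reg=0xC0
After byte 2 (0x05): reg=0x55
After byte 3 (0xA0): reg=0xC5
After byte 4 (0x64): reg=0x6E
After byte 5 (0x36): reg=0x8F

Answer: 0x8F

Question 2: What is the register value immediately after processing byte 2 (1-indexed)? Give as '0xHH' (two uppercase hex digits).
Answer: 0x55

Derivation:
After byte 1 (0xBE): reg=0xC0
After byte 2 (0x05): reg=0x55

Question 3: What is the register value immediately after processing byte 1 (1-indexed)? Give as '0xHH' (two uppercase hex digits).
After byte 1 (0xBE): reg=0xC0

Answer: 0xC0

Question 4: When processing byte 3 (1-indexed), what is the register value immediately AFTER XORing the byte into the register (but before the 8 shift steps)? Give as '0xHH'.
Answer: 0xF5

Derivation:
Register before byte 3: 0x55
Byte 3: 0xA0
0x55 XOR 0xA0 = 0xF5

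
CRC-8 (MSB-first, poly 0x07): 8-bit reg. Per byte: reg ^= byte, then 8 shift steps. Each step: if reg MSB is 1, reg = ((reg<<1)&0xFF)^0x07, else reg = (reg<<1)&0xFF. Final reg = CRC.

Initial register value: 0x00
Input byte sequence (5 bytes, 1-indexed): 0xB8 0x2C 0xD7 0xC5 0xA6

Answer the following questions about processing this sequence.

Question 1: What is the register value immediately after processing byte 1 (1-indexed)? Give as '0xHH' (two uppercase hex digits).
After byte 1 (0xB8): reg=0x21

Answer: 0x21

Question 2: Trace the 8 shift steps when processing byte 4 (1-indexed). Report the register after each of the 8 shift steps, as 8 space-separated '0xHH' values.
After byte 1 (0xB8): reg=0x21
After byte 2 (0x2C): reg=0x23
After byte 3 (0xD7): reg=0xC2
Register before byte 4: 0xC2
After XOR with byte 0xC5: 0x07

Answer: 0x0E 0x1C 0x38 0x70 0xE0 0xC7 0x89 0x15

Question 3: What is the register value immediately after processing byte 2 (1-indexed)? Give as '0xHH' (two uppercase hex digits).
After byte 1 (0xB8): reg=0x21
After byte 2 (0x2C): reg=0x23

Answer: 0x23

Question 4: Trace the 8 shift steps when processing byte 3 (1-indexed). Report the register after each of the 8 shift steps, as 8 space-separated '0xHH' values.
After byte 1 (0xB8): reg=0x21
After byte 2 (0x2C): reg=0x23
Register before byte 3: 0x23
After XOR with byte 0xD7: 0xF4

Answer: 0xEF 0xD9 0xB5 0x6D 0xDA 0xB3 0x61 0xC2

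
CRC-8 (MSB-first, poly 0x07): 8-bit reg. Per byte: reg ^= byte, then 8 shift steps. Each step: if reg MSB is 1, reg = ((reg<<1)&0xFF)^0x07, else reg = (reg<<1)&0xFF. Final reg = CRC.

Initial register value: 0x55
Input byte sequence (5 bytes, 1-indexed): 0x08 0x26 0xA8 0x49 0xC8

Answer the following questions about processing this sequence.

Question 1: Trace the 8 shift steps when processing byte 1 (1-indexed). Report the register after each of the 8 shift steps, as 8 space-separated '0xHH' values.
Register before byte 1: 0x55
After XOR with byte 0x08: 0x5D

Answer: 0xBA 0x73 0xE6 0xCB 0x91 0x25 0x4A 0x94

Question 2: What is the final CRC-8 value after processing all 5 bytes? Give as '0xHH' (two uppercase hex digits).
After byte 1 (0x08): reg=0x94
After byte 2 (0x26): reg=0x17
After byte 3 (0xA8): reg=0x34
After byte 4 (0x49): reg=0x74
After byte 5 (0xC8): reg=0x3D

Answer: 0x3D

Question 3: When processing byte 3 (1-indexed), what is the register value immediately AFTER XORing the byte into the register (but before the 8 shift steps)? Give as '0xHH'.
Register before byte 3: 0x17
Byte 3: 0xA8
0x17 XOR 0xA8 = 0xBF

Answer: 0xBF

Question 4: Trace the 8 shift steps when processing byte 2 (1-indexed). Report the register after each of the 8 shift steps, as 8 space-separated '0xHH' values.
After byte 1 (0x08): reg=0x94
Register before byte 2: 0x94
After XOR with byte 0x26: 0xB2

Answer: 0x63 0xC6 0x8B 0x11 0x22 0x44 0x88 0x17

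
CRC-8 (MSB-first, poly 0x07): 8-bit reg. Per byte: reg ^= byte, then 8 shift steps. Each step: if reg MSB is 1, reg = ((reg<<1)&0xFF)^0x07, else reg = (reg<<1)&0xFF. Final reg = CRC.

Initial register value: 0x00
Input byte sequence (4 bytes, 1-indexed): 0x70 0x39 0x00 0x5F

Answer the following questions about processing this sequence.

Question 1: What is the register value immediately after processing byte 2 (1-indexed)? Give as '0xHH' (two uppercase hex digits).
Answer: 0x0D

Derivation:
After byte 1 (0x70): reg=0x57
After byte 2 (0x39): reg=0x0D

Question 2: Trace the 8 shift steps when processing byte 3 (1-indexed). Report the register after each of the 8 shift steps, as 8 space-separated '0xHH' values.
After byte 1 (0x70): reg=0x57
After byte 2 (0x39): reg=0x0D
Register before byte 3: 0x0D
After XOR with byte 0x00: 0x0D

Answer: 0x1A 0x34 0x68 0xD0 0xA7 0x49 0x92 0x23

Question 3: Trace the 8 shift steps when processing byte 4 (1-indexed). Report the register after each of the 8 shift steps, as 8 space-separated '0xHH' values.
Answer: 0xF8 0xF7 0xE9 0xD5 0xAD 0x5D 0xBA 0x73

Derivation:
After byte 1 (0x70): reg=0x57
After byte 2 (0x39): reg=0x0D
After byte 3 (0x00): reg=0x23
Register before byte 4: 0x23
After XOR with byte 0x5F: 0x7C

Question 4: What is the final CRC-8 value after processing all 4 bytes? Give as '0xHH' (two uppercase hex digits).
After byte 1 (0x70): reg=0x57
After byte 2 (0x39): reg=0x0D
After byte 3 (0x00): reg=0x23
After byte 4 (0x5F): reg=0x73

Answer: 0x73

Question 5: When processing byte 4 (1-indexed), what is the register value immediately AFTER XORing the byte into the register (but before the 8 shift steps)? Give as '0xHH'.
Register before byte 4: 0x23
Byte 4: 0x5F
0x23 XOR 0x5F = 0x7C

Answer: 0x7C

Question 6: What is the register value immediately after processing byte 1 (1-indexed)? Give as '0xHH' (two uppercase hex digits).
After byte 1 (0x70): reg=0x57

Answer: 0x57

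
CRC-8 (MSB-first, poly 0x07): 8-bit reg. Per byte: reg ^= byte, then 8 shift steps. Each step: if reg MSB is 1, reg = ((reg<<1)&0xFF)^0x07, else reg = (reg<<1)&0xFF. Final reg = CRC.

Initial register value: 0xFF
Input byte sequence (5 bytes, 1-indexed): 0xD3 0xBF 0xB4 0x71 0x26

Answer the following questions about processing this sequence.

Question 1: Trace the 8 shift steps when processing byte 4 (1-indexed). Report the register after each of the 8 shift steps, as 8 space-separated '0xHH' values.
After byte 1 (0xD3): reg=0xC4
After byte 2 (0xBF): reg=0x66
After byte 3 (0xB4): reg=0x30
Register before byte 4: 0x30
After XOR with byte 0x71: 0x41

Answer: 0x82 0x03 0x06 0x0C 0x18 0x30 0x60 0xC0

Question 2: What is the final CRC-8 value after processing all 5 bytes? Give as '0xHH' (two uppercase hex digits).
Answer: 0xBC

Derivation:
After byte 1 (0xD3): reg=0xC4
After byte 2 (0xBF): reg=0x66
After byte 3 (0xB4): reg=0x30
After byte 4 (0x71): reg=0xC0
After byte 5 (0x26): reg=0xBC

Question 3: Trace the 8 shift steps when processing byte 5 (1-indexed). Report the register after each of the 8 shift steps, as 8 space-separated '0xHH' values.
Answer: 0xCB 0x91 0x25 0x4A 0x94 0x2F 0x5E 0xBC

Derivation:
After byte 1 (0xD3): reg=0xC4
After byte 2 (0xBF): reg=0x66
After byte 3 (0xB4): reg=0x30
After byte 4 (0x71): reg=0xC0
Register before byte 5: 0xC0
After XOR with byte 0x26: 0xE6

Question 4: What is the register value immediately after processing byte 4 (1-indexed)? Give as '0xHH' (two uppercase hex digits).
Answer: 0xC0

Derivation:
After byte 1 (0xD3): reg=0xC4
After byte 2 (0xBF): reg=0x66
After byte 3 (0xB4): reg=0x30
After byte 4 (0x71): reg=0xC0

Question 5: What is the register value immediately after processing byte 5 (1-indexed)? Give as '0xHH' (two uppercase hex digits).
After byte 1 (0xD3): reg=0xC4
After byte 2 (0xBF): reg=0x66
After byte 3 (0xB4): reg=0x30
After byte 4 (0x71): reg=0xC0
After byte 5 (0x26): reg=0xBC

Answer: 0xBC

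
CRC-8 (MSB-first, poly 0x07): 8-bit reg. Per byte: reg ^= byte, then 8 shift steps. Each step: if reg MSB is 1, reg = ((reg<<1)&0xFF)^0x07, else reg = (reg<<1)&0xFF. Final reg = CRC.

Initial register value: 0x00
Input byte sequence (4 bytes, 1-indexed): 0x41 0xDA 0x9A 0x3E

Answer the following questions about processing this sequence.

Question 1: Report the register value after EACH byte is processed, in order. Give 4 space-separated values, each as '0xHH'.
0xC0 0x46 0x1A 0xFC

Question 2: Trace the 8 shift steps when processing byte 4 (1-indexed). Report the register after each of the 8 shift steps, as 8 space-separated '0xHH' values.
After byte 1 (0x41): reg=0xC0
After byte 2 (0xDA): reg=0x46
After byte 3 (0x9A): reg=0x1A
Register before byte 4: 0x1A
After XOR with byte 0x3E: 0x24

Answer: 0x48 0x90 0x27 0x4E 0x9C 0x3F 0x7E 0xFC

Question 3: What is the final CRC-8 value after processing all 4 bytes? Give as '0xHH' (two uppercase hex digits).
Answer: 0xFC

Derivation:
After byte 1 (0x41): reg=0xC0
After byte 2 (0xDA): reg=0x46
After byte 3 (0x9A): reg=0x1A
After byte 4 (0x3E): reg=0xFC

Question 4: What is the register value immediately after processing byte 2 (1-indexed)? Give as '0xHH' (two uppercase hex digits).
After byte 1 (0x41): reg=0xC0
After byte 2 (0xDA): reg=0x46

Answer: 0x46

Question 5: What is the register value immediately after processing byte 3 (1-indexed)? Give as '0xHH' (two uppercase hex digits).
After byte 1 (0x41): reg=0xC0
After byte 2 (0xDA): reg=0x46
After byte 3 (0x9A): reg=0x1A

Answer: 0x1A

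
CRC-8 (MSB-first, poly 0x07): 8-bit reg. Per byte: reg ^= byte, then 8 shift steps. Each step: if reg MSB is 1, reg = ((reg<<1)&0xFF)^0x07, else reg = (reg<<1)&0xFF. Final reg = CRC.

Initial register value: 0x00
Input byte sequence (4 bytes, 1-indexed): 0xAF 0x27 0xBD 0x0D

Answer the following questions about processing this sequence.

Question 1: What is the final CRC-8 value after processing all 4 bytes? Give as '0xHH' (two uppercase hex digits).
After byte 1 (0xAF): reg=0x44
After byte 2 (0x27): reg=0x2E
After byte 3 (0xBD): reg=0xF0
After byte 4 (0x0D): reg=0xFD

Answer: 0xFD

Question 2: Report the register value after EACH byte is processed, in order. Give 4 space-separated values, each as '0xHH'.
0x44 0x2E 0xF0 0xFD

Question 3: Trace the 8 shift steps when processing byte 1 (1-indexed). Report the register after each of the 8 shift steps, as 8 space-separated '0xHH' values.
Register before byte 1: 0x00
After XOR with byte 0xAF: 0xAF

Answer: 0x59 0xB2 0x63 0xC6 0x8B 0x11 0x22 0x44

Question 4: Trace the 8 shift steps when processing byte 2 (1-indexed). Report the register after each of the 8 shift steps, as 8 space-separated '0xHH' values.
After byte 1 (0xAF): reg=0x44
Register before byte 2: 0x44
After XOR with byte 0x27: 0x63

Answer: 0xC6 0x8B 0x11 0x22 0x44 0x88 0x17 0x2E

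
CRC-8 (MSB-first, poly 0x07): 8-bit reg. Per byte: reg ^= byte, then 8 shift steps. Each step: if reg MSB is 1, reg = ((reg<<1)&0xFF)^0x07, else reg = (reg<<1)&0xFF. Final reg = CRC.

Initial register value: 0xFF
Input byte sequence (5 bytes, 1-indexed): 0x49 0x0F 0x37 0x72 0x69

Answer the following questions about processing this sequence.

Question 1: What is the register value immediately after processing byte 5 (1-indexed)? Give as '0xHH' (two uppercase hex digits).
Answer: 0x3F

Derivation:
After byte 1 (0x49): reg=0x0B
After byte 2 (0x0F): reg=0x1C
After byte 3 (0x37): reg=0xD1
After byte 4 (0x72): reg=0x60
After byte 5 (0x69): reg=0x3F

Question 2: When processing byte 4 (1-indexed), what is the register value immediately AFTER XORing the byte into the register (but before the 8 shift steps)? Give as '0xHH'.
Answer: 0xA3

Derivation:
Register before byte 4: 0xD1
Byte 4: 0x72
0xD1 XOR 0x72 = 0xA3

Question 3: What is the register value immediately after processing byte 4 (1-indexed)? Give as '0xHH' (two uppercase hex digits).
Answer: 0x60

Derivation:
After byte 1 (0x49): reg=0x0B
After byte 2 (0x0F): reg=0x1C
After byte 3 (0x37): reg=0xD1
After byte 4 (0x72): reg=0x60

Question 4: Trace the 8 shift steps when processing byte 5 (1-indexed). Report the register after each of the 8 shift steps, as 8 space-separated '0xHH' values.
Answer: 0x12 0x24 0x48 0x90 0x27 0x4E 0x9C 0x3F

Derivation:
After byte 1 (0x49): reg=0x0B
After byte 2 (0x0F): reg=0x1C
After byte 3 (0x37): reg=0xD1
After byte 4 (0x72): reg=0x60
Register before byte 5: 0x60
After XOR with byte 0x69: 0x09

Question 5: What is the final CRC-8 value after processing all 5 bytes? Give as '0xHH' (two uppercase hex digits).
After byte 1 (0x49): reg=0x0B
After byte 2 (0x0F): reg=0x1C
After byte 3 (0x37): reg=0xD1
After byte 4 (0x72): reg=0x60
After byte 5 (0x69): reg=0x3F

Answer: 0x3F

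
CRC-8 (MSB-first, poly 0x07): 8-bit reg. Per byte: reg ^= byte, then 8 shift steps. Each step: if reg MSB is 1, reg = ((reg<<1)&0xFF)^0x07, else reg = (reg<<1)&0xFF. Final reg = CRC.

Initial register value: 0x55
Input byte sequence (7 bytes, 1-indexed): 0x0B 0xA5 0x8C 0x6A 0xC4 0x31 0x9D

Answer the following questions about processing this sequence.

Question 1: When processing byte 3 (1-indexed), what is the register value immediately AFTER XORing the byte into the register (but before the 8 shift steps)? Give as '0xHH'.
Register before byte 3: 0xA8
Byte 3: 0x8C
0xA8 XOR 0x8C = 0x24

Answer: 0x24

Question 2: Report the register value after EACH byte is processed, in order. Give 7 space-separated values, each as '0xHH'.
0x9D 0xA8 0xFC 0xEB 0xCD 0xFA 0x32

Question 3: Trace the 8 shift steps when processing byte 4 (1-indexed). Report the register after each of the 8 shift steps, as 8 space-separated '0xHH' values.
After byte 1 (0x0B): reg=0x9D
After byte 2 (0xA5): reg=0xA8
After byte 3 (0x8C): reg=0xFC
Register before byte 4: 0xFC
After XOR with byte 0x6A: 0x96

Answer: 0x2B 0x56 0xAC 0x5F 0xBE 0x7B 0xF6 0xEB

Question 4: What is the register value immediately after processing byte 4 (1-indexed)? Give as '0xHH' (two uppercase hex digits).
After byte 1 (0x0B): reg=0x9D
After byte 2 (0xA5): reg=0xA8
After byte 3 (0x8C): reg=0xFC
After byte 4 (0x6A): reg=0xEB

Answer: 0xEB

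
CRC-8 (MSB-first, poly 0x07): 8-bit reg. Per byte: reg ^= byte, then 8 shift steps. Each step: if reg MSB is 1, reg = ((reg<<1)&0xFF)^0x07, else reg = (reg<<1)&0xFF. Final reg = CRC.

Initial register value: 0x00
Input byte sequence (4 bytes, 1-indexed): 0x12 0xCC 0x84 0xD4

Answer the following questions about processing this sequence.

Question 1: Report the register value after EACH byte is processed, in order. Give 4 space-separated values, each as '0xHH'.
0x7E 0x17 0xF0 0xFC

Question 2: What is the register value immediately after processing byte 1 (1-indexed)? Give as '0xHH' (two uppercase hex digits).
Answer: 0x7E

Derivation:
After byte 1 (0x12): reg=0x7E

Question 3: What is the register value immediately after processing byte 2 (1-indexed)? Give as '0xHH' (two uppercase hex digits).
After byte 1 (0x12): reg=0x7E
After byte 2 (0xCC): reg=0x17

Answer: 0x17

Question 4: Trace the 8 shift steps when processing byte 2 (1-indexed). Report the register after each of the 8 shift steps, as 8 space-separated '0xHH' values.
Answer: 0x63 0xC6 0x8B 0x11 0x22 0x44 0x88 0x17

Derivation:
After byte 1 (0x12): reg=0x7E
Register before byte 2: 0x7E
After XOR with byte 0xCC: 0xB2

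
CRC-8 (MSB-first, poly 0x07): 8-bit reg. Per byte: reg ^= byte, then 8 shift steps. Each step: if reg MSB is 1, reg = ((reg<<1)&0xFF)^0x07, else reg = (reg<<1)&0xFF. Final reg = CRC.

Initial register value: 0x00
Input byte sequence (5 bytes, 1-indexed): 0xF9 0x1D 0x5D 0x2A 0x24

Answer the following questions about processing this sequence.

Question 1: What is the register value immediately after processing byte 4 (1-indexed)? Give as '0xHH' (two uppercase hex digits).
After byte 1 (0xF9): reg=0xE1
After byte 2 (0x1D): reg=0xFA
After byte 3 (0x5D): reg=0x7C
After byte 4 (0x2A): reg=0xA5

Answer: 0xA5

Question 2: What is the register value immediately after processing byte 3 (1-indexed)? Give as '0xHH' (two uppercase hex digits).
After byte 1 (0xF9): reg=0xE1
After byte 2 (0x1D): reg=0xFA
After byte 3 (0x5D): reg=0x7C

Answer: 0x7C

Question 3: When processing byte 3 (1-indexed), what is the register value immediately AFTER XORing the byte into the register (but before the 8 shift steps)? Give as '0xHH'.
Answer: 0xA7

Derivation:
Register before byte 3: 0xFA
Byte 3: 0x5D
0xFA XOR 0x5D = 0xA7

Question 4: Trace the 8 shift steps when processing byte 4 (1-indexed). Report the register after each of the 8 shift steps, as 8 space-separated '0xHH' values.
Answer: 0xAC 0x5F 0xBE 0x7B 0xF6 0xEB 0xD1 0xA5

Derivation:
After byte 1 (0xF9): reg=0xE1
After byte 2 (0x1D): reg=0xFA
After byte 3 (0x5D): reg=0x7C
Register before byte 4: 0x7C
After XOR with byte 0x2A: 0x56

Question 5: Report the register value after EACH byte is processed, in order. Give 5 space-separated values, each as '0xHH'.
0xE1 0xFA 0x7C 0xA5 0x8E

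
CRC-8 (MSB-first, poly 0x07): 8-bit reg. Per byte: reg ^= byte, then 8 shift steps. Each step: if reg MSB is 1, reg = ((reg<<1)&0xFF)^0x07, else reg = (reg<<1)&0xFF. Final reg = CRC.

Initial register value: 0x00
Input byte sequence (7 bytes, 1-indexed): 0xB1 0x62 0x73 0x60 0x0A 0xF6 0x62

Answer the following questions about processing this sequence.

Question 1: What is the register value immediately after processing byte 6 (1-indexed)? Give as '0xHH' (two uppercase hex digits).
After byte 1 (0xB1): reg=0x1E
After byte 2 (0x62): reg=0x73
After byte 3 (0x73): reg=0x00
After byte 4 (0x60): reg=0x27
After byte 5 (0x0A): reg=0xC3
After byte 6 (0xF6): reg=0x8B

Answer: 0x8B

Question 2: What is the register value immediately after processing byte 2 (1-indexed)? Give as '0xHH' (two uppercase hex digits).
Answer: 0x73

Derivation:
After byte 1 (0xB1): reg=0x1E
After byte 2 (0x62): reg=0x73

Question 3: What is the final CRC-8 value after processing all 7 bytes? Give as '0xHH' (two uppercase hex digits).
Answer: 0x91

Derivation:
After byte 1 (0xB1): reg=0x1E
After byte 2 (0x62): reg=0x73
After byte 3 (0x73): reg=0x00
After byte 4 (0x60): reg=0x27
After byte 5 (0x0A): reg=0xC3
After byte 6 (0xF6): reg=0x8B
After byte 7 (0x62): reg=0x91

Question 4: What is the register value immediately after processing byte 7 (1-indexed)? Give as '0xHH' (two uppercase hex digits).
After byte 1 (0xB1): reg=0x1E
After byte 2 (0x62): reg=0x73
After byte 3 (0x73): reg=0x00
After byte 4 (0x60): reg=0x27
After byte 5 (0x0A): reg=0xC3
After byte 6 (0xF6): reg=0x8B
After byte 7 (0x62): reg=0x91

Answer: 0x91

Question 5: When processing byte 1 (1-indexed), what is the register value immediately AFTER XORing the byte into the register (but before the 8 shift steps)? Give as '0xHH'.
Answer: 0xB1

Derivation:
Register before byte 1: 0x00
Byte 1: 0xB1
0x00 XOR 0xB1 = 0xB1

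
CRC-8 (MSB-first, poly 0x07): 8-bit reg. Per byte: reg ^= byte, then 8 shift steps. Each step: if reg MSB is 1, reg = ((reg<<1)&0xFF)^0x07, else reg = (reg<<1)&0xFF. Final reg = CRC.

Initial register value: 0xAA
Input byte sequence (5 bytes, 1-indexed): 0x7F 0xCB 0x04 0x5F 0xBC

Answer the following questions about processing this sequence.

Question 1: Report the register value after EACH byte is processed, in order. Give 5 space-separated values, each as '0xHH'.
0x25 0x84 0x89 0x2C 0xF9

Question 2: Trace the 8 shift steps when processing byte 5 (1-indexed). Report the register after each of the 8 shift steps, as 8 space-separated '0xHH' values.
After byte 1 (0x7F): reg=0x25
After byte 2 (0xCB): reg=0x84
After byte 3 (0x04): reg=0x89
After byte 4 (0x5F): reg=0x2C
Register before byte 5: 0x2C
After XOR with byte 0xBC: 0x90

Answer: 0x27 0x4E 0x9C 0x3F 0x7E 0xFC 0xFF 0xF9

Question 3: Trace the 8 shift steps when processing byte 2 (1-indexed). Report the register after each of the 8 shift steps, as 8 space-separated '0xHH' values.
After byte 1 (0x7F): reg=0x25
Register before byte 2: 0x25
After XOR with byte 0xCB: 0xEE

Answer: 0xDB 0xB1 0x65 0xCA 0x93 0x21 0x42 0x84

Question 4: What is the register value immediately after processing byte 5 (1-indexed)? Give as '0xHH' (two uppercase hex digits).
Answer: 0xF9

Derivation:
After byte 1 (0x7F): reg=0x25
After byte 2 (0xCB): reg=0x84
After byte 3 (0x04): reg=0x89
After byte 4 (0x5F): reg=0x2C
After byte 5 (0xBC): reg=0xF9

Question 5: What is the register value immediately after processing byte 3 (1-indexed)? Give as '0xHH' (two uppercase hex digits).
Answer: 0x89

Derivation:
After byte 1 (0x7F): reg=0x25
After byte 2 (0xCB): reg=0x84
After byte 3 (0x04): reg=0x89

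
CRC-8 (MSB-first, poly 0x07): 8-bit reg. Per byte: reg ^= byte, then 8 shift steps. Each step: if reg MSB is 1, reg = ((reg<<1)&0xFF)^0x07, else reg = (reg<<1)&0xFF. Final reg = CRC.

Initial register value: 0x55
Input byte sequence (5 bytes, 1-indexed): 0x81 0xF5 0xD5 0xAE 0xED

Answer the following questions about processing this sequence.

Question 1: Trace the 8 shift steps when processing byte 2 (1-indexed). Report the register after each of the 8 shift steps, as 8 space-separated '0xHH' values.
Answer: 0xA9 0x55 0xAA 0x53 0xA6 0x4B 0x96 0x2B

Derivation:
After byte 1 (0x81): reg=0x22
Register before byte 2: 0x22
After XOR with byte 0xF5: 0xD7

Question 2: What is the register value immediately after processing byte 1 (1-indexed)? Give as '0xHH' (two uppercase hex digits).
Answer: 0x22

Derivation:
After byte 1 (0x81): reg=0x22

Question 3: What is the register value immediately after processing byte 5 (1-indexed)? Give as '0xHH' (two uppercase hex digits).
Answer: 0x03

Derivation:
After byte 1 (0x81): reg=0x22
After byte 2 (0xF5): reg=0x2B
After byte 3 (0xD5): reg=0xF4
After byte 4 (0xAE): reg=0x81
After byte 5 (0xED): reg=0x03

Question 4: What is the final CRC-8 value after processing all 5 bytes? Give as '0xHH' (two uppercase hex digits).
After byte 1 (0x81): reg=0x22
After byte 2 (0xF5): reg=0x2B
After byte 3 (0xD5): reg=0xF4
After byte 4 (0xAE): reg=0x81
After byte 5 (0xED): reg=0x03

Answer: 0x03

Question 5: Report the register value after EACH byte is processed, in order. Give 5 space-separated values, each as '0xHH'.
0x22 0x2B 0xF4 0x81 0x03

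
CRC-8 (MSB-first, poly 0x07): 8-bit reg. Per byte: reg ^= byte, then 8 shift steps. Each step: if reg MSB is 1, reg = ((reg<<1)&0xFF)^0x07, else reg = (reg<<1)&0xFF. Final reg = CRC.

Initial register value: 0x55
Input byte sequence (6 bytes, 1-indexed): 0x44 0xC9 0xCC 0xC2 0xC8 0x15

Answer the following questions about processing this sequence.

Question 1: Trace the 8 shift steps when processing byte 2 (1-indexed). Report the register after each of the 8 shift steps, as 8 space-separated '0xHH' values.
Answer: 0x7B 0xF6 0xEB 0xD1 0xA5 0x4D 0x9A 0x33

Derivation:
After byte 1 (0x44): reg=0x77
Register before byte 2: 0x77
After XOR with byte 0xC9: 0xBE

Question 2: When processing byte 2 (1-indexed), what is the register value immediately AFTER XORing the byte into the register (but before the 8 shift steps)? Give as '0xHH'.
Register before byte 2: 0x77
Byte 2: 0xC9
0x77 XOR 0xC9 = 0xBE

Answer: 0xBE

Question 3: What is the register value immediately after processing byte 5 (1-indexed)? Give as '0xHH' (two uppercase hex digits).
Answer: 0x9A

Derivation:
After byte 1 (0x44): reg=0x77
After byte 2 (0xC9): reg=0x33
After byte 3 (0xCC): reg=0xF3
After byte 4 (0xC2): reg=0x97
After byte 5 (0xC8): reg=0x9A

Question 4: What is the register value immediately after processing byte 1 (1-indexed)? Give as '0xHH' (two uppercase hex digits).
After byte 1 (0x44): reg=0x77

Answer: 0x77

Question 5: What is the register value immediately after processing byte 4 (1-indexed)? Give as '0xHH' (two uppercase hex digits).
Answer: 0x97

Derivation:
After byte 1 (0x44): reg=0x77
After byte 2 (0xC9): reg=0x33
After byte 3 (0xCC): reg=0xF3
After byte 4 (0xC2): reg=0x97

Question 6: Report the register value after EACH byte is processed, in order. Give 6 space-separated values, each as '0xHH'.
0x77 0x33 0xF3 0x97 0x9A 0xA4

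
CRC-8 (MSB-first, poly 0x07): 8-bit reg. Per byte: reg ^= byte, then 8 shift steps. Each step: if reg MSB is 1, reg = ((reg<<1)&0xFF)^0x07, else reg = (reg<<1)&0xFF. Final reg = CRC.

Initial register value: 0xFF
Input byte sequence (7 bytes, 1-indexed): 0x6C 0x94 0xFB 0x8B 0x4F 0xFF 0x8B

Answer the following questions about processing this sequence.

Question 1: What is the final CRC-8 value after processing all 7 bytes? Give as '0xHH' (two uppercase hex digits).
After byte 1 (0x6C): reg=0xF0
After byte 2 (0x94): reg=0x3B
After byte 3 (0xFB): reg=0x4E
After byte 4 (0x8B): reg=0x55
After byte 5 (0x4F): reg=0x46
After byte 6 (0xFF): reg=0x26
After byte 7 (0x8B): reg=0x4A

Answer: 0x4A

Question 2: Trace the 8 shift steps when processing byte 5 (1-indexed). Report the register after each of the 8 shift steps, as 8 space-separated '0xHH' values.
After byte 1 (0x6C): reg=0xF0
After byte 2 (0x94): reg=0x3B
After byte 3 (0xFB): reg=0x4E
After byte 4 (0x8B): reg=0x55
Register before byte 5: 0x55
After XOR with byte 0x4F: 0x1A

Answer: 0x34 0x68 0xD0 0xA7 0x49 0x92 0x23 0x46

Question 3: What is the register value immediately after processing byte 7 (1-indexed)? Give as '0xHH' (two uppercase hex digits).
After byte 1 (0x6C): reg=0xF0
After byte 2 (0x94): reg=0x3B
After byte 3 (0xFB): reg=0x4E
After byte 4 (0x8B): reg=0x55
After byte 5 (0x4F): reg=0x46
After byte 6 (0xFF): reg=0x26
After byte 7 (0x8B): reg=0x4A

Answer: 0x4A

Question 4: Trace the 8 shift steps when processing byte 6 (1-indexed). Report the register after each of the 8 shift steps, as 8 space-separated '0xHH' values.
After byte 1 (0x6C): reg=0xF0
After byte 2 (0x94): reg=0x3B
After byte 3 (0xFB): reg=0x4E
After byte 4 (0x8B): reg=0x55
After byte 5 (0x4F): reg=0x46
Register before byte 6: 0x46
After XOR with byte 0xFF: 0xB9

Answer: 0x75 0xEA 0xD3 0xA1 0x45 0x8A 0x13 0x26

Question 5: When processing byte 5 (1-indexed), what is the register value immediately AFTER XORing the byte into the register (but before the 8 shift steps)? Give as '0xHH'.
Register before byte 5: 0x55
Byte 5: 0x4F
0x55 XOR 0x4F = 0x1A

Answer: 0x1A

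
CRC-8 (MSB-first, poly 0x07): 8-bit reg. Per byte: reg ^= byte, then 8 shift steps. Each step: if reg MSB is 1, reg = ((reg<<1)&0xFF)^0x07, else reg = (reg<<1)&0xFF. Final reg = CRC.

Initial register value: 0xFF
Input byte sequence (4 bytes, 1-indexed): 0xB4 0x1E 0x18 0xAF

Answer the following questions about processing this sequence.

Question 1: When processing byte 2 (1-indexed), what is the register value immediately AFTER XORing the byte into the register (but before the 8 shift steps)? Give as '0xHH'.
Answer: 0xE8

Derivation:
Register before byte 2: 0xF6
Byte 2: 0x1E
0xF6 XOR 0x1E = 0xE8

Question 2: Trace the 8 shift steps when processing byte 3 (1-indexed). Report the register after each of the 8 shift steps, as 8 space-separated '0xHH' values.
After byte 1 (0xB4): reg=0xF6
After byte 2 (0x1E): reg=0x96
Register before byte 3: 0x96
After XOR with byte 0x18: 0x8E

Answer: 0x1B 0x36 0x6C 0xD8 0xB7 0x69 0xD2 0xA3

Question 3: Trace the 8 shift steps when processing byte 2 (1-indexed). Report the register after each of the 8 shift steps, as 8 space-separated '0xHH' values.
Answer: 0xD7 0xA9 0x55 0xAA 0x53 0xA6 0x4B 0x96

Derivation:
After byte 1 (0xB4): reg=0xF6
Register before byte 2: 0xF6
After XOR with byte 0x1E: 0xE8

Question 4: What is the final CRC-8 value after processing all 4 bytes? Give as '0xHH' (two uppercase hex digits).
After byte 1 (0xB4): reg=0xF6
After byte 2 (0x1E): reg=0x96
After byte 3 (0x18): reg=0xA3
After byte 4 (0xAF): reg=0x24

Answer: 0x24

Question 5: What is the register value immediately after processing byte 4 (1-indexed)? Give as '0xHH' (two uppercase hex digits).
Answer: 0x24

Derivation:
After byte 1 (0xB4): reg=0xF6
After byte 2 (0x1E): reg=0x96
After byte 3 (0x18): reg=0xA3
After byte 4 (0xAF): reg=0x24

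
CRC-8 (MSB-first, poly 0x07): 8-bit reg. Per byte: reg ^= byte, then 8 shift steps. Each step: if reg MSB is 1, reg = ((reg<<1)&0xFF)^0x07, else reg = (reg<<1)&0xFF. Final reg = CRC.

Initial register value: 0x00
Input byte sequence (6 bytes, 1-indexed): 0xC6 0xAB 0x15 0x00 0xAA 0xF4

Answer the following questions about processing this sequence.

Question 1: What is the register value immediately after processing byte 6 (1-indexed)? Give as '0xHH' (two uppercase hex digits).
Answer: 0x51

Derivation:
After byte 1 (0xC6): reg=0x5C
After byte 2 (0xAB): reg=0xCB
After byte 3 (0x15): reg=0x14
After byte 4 (0x00): reg=0x6C
After byte 5 (0xAA): reg=0x5C
After byte 6 (0xF4): reg=0x51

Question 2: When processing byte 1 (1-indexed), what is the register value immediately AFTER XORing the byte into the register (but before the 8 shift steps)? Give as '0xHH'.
Register before byte 1: 0x00
Byte 1: 0xC6
0x00 XOR 0xC6 = 0xC6

Answer: 0xC6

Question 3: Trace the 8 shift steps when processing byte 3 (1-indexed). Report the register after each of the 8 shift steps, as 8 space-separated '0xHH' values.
After byte 1 (0xC6): reg=0x5C
After byte 2 (0xAB): reg=0xCB
Register before byte 3: 0xCB
After XOR with byte 0x15: 0xDE

Answer: 0xBB 0x71 0xE2 0xC3 0x81 0x05 0x0A 0x14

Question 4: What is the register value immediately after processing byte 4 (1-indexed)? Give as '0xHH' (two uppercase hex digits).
After byte 1 (0xC6): reg=0x5C
After byte 2 (0xAB): reg=0xCB
After byte 3 (0x15): reg=0x14
After byte 4 (0x00): reg=0x6C

Answer: 0x6C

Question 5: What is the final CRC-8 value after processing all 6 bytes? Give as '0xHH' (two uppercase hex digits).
After byte 1 (0xC6): reg=0x5C
After byte 2 (0xAB): reg=0xCB
After byte 3 (0x15): reg=0x14
After byte 4 (0x00): reg=0x6C
After byte 5 (0xAA): reg=0x5C
After byte 6 (0xF4): reg=0x51

Answer: 0x51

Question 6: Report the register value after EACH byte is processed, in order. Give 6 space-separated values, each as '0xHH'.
0x5C 0xCB 0x14 0x6C 0x5C 0x51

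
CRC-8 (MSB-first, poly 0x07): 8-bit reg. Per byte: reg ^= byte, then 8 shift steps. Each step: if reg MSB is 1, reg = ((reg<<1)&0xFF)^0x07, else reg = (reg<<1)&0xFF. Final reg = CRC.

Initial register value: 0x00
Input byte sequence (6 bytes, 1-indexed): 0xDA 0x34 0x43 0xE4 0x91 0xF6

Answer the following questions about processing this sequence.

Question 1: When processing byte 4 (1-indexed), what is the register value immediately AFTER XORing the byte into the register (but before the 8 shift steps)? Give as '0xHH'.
Register before byte 4: 0xCB
Byte 4: 0xE4
0xCB XOR 0xE4 = 0x2F

Answer: 0x2F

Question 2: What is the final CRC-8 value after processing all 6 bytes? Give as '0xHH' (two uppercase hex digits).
Answer: 0x3C

Derivation:
After byte 1 (0xDA): reg=0x08
After byte 2 (0x34): reg=0xB4
After byte 3 (0x43): reg=0xCB
After byte 4 (0xE4): reg=0xCD
After byte 5 (0x91): reg=0x93
After byte 6 (0xF6): reg=0x3C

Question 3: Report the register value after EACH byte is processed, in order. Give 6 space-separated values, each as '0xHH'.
0x08 0xB4 0xCB 0xCD 0x93 0x3C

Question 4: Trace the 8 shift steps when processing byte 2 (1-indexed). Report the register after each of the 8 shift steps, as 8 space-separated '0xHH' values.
After byte 1 (0xDA): reg=0x08
Register before byte 2: 0x08
After XOR with byte 0x34: 0x3C

Answer: 0x78 0xF0 0xE7 0xC9 0x95 0x2D 0x5A 0xB4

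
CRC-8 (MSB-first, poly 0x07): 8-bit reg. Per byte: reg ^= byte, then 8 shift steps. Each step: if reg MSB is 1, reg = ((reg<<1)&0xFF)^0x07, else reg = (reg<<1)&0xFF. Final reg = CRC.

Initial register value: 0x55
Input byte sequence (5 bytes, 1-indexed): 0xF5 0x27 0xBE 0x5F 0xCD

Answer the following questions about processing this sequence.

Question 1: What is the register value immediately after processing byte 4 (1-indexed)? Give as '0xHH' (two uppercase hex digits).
After byte 1 (0xF5): reg=0x69
After byte 2 (0x27): reg=0xED
After byte 3 (0xBE): reg=0xBE
After byte 4 (0x5F): reg=0xA9

Answer: 0xA9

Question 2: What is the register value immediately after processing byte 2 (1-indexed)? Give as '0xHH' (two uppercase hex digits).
Answer: 0xED

Derivation:
After byte 1 (0xF5): reg=0x69
After byte 2 (0x27): reg=0xED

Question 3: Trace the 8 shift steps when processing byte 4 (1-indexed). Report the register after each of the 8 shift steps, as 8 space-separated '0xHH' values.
Answer: 0xC5 0x8D 0x1D 0x3A 0x74 0xE8 0xD7 0xA9

Derivation:
After byte 1 (0xF5): reg=0x69
After byte 2 (0x27): reg=0xED
After byte 3 (0xBE): reg=0xBE
Register before byte 4: 0xBE
After XOR with byte 0x5F: 0xE1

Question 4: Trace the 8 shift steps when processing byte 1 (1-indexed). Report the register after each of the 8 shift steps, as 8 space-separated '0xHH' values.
Register before byte 1: 0x55
After XOR with byte 0xF5: 0xA0

Answer: 0x47 0x8E 0x1B 0x36 0x6C 0xD8 0xB7 0x69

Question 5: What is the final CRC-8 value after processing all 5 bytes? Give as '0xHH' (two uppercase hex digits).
Answer: 0x3B

Derivation:
After byte 1 (0xF5): reg=0x69
After byte 2 (0x27): reg=0xED
After byte 3 (0xBE): reg=0xBE
After byte 4 (0x5F): reg=0xA9
After byte 5 (0xCD): reg=0x3B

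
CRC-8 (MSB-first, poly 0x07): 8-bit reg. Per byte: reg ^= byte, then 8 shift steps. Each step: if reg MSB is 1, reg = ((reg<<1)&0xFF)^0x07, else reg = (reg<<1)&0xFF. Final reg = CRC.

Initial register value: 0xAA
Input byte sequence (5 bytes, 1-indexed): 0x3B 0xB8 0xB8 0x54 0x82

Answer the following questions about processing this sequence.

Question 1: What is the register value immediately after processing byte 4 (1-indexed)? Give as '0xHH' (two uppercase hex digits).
Answer: 0xB7

Derivation:
After byte 1 (0x3B): reg=0xFE
After byte 2 (0xB8): reg=0xD5
After byte 3 (0xB8): reg=0x04
After byte 4 (0x54): reg=0xB7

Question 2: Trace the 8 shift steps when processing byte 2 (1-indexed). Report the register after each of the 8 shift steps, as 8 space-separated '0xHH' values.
After byte 1 (0x3B): reg=0xFE
Register before byte 2: 0xFE
After XOR with byte 0xB8: 0x46

Answer: 0x8C 0x1F 0x3E 0x7C 0xF8 0xF7 0xE9 0xD5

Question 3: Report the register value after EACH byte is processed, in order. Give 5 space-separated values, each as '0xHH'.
0xFE 0xD5 0x04 0xB7 0x8B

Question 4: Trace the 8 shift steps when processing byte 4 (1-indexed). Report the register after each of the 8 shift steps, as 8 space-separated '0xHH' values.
After byte 1 (0x3B): reg=0xFE
After byte 2 (0xB8): reg=0xD5
After byte 3 (0xB8): reg=0x04
Register before byte 4: 0x04
After XOR with byte 0x54: 0x50

Answer: 0xA0 0x47 0x8E 0x1B 0x36 0x6C 0xD8 0xB7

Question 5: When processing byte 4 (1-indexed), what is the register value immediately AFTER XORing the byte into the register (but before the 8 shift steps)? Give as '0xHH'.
Answer: 0x50

Derivation:
Register before byte 4: 0x04
Byte 4: 0x54
0x04 XOR 0x54 = 0x50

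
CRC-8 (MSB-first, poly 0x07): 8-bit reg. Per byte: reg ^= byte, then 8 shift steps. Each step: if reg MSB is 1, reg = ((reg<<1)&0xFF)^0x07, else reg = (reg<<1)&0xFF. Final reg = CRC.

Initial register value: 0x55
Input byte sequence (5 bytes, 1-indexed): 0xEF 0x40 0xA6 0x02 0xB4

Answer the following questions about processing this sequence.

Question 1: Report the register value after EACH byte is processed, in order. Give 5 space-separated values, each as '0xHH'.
0x2F 0x0A 0x4D 0xEA 0x9D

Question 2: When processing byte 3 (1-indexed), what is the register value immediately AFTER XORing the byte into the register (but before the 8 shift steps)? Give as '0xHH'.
Register before byte 3: 0x0A
Byte 3: 0xA6
0x0A XOR 0xA6 = 0xAC

Answer: 0xAC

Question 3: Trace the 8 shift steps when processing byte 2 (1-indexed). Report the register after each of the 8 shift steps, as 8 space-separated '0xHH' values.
Answer: 0xDE 0xBB 0x71 0xE2 0xC3 0x81 0x05 0x0A

Derivation:
After byte 1 (0xEF): reg=0x2F
Register before byte 2: 0x2F
After XOR with byte 0x40: 0x6F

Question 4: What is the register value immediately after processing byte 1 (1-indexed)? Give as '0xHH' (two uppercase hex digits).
After byte 1 (0xEF): reg=0x2F

Answer: 0x2F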